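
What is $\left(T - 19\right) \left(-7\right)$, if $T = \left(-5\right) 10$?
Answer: $483$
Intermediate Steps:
$T = -50$
$\left(T - 19\right) \left(-7\right) = \left(-50 - 19\right) \left(-7\right) = \left(-69\right) \left(-7\right) = 483$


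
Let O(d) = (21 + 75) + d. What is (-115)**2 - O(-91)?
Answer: 13220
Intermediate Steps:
O(d) = 96 + d
(-115)**2 - O(-91) = (-115)**2 - (96 - 91) = 13225 - 1*5 = 13225 - 5 = 13220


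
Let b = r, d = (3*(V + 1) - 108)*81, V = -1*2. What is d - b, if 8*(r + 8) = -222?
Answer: -35821/4 ≈ -8955.3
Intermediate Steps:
V = -2
r = -143/4 (r = -8 + (⅛)*(-222) = -8 - 111/4 = -143/4 ≈ -35.750)
d = -8991 (d = (3*(-2 + 1) - 108)*81 = (3*(-1) - 108)*81 = (-3 - 108)*81 = -111*81 = -8991)
b = -143/4 ≈ -35.750
d - b = -8991 - 1*(-143/4) = -8991 + 143/4 = -35821/4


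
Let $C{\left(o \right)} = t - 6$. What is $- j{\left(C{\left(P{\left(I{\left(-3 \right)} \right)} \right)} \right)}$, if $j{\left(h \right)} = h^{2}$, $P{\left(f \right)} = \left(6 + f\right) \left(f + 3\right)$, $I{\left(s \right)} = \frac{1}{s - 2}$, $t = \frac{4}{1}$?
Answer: $-4$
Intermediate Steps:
$t = 4$ ($t = 4 \cdot 1 = 4$)
$I{\left(s \right)} = \frac{1}{-2 + s}$
$P{\left(f \right)} = \left(3 + f\right) \left(6 + f\right)$ ($P{\left(f \right)} = \left(6 + f\right) \left(3 + f\right) = \left(3 + f\right) \left(6 + f\right)$)
$C{\left(o \right)} = -2$ ($C{\left(o \right)} = 4 - 6 = -2$)
$- j{\left(C{\left(P{\left(I{\left(-3 \right)} \right)} \right)} \right)} = - \left(-2\right)^{2} = \left(-1\right) 4 = -4$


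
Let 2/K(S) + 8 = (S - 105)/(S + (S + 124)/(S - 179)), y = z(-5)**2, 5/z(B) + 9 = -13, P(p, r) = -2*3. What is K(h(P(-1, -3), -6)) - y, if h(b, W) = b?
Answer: 920929/5184124 ≈ 0.17764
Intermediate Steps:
P(p, r) = -6
z(B) = -5/22 (z(B) = 5/(-9 - 13) = 5/(-22) = 5*(-1/22) = -5/22)
y = 25/484 (y = (-5/22)**2 = 25/484 ≈ 0.051653)
K(S) = 2/(-8 + (-105 + S)/(S + (124 + S)/(-179 + S))) (K(S) = 2/(-8 + (S - 105)/(S + (S + 124)/(S - 179))) = 2/(-8 + (-105 + S)/(S + (124 + S)/(-179 + S))))
K(h(P(-1, -3), -6)) - y = 2*(124 + (-6)**2 - 178*(-6))/(17803 - 7*(-6)**2 + 1140*(-6)) - 1*25/484 = 2*(124 + 36 + 1068)/(17803 - 7*36 - 6840) - 25/484 = 2*1228/(17803 - 252 - 6840) - 25/484 = 2*1228/10711 - 25/484 = 2*(1/10711)*1228 - 25/484 = 2456/10711 - 25/484 = 920929/5184124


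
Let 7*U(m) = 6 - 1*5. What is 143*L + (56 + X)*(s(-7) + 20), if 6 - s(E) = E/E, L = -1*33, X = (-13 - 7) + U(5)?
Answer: -26708/7 ≈ -3815.4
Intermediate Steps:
U(m) = ⅐ (U(m) = (6 - 1*5)/7 = (6 - 5)/7 = (⅐)*1 = ⅐)
X = -139/7 (X = (-13 - 7) + ⅐ = -20 + ⅐ = -139/7 ≈ -19.857)
L = -33
s(E) = 5 (s(E) = 6 - E/E = 6 - 1*1 = 6 - 1 = 5)
143*L + (56 + X)*(s(-7) + 20) = 143*(-33) + (56 - 139/7)*(5 + 20) = -4719 + (253/7)*25 = -4719 + 6325/7 = -26708/7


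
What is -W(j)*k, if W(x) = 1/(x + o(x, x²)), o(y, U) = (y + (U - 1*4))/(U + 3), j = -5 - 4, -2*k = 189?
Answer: -3969/344 ≈ -11.538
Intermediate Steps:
k = -189/2 (k = -½*189 = -189/2 ≈ -94.500)
j = -9
o(y, U) = (-4 + U + y)/(3 + U) (o(y, U) = (y + (U - 4))/(3 + U) = (y + (-4 + U))/(3 + U) = (-4 + U + y)/(3 + U))
W(x) = 1/(x + (-4 + x + x²)/(3 + x²)) (W(x) = 1/(x + (-4 + x² + x)/(3 + x²)) = 1/(x + (-4 + x + x²)/(3 + x²)))
-W(j)*k = -(3 + (-9)²)/(-4 + (-9)² + (-9)³ + 4*(-9))*(-189)/2 = -(3 + 81)/(-4 + 81 - 729 - 36)*(-189)/2 = -84/(-688)*(-189)/2 = -(-1/688*84)*(-189)/2 = -(-21)*(-189)/(172*2) = -1*3969/344 = -3969/344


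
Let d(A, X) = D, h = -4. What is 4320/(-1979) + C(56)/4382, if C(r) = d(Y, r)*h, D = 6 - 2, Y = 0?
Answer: -9480952/4335989 ≈ -2.1866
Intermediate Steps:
D = 4
d(A, X) = 4
C(r) = -16 (C(r) = 4*(-4) = -16)
4320/(-1979) + C(56)/4382 = 4320/(-1979) - 16/4382 = 4320*(-1/1979) - 16*1/4382 = -4320/1979 - 8/2191 = -9480952/4335989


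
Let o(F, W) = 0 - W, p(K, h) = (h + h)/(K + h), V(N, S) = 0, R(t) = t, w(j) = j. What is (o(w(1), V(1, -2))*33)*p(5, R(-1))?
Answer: 0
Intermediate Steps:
p(K, h) = 2*h/(K + h) (p(K, h) = (2*h)/(K + h) = 2*h/(K + h))
o(F, W) = -W
(o(w(1), V(1, -2))*33)*p(5, R(-1)) = (-1*0*33)*(2*(-1)/(5 - 1)) = (0*33)*(2*(-1)/4) = 0*(2*(-1)*(¼)) = 0*(-½) = 0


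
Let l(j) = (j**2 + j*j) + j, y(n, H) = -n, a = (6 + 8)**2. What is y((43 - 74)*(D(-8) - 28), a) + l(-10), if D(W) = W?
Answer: -926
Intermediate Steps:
a = 196 (a = 14**2 = 196)
l(j) = j + 2*j**2 (l(j) = (j**2 + j**2) + j = 2*j**2 + j = j + 2*j**2)
y((43 - 74)*(D(-8) - 28), a) + l(-10) = -(43 - 74)*(-8 - 28) - 10*(1 + 2*(-10)) = -(-31)*(-36) - 10*(1 - 20) = -1*1116 - 10*(-19) = -1116 + 190 = -926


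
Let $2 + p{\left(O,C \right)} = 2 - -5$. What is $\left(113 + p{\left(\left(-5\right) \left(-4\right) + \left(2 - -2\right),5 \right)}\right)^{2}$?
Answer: $13924$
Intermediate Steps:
$p{\left(O,C \right)} = 5$ ($p{\left(O,C \right)} = -2 + \left(2 - -5\right) = -2 + \left(2 + 5\right) = -2 + 7 = 5$)
$\left(113 + p{\left(\left(-5\right) \left(-4\right) + \left(2 - -2\right),5 \right)}\right)^{2} = \left(113 + 5\right)^{2} = 118^{2} = 13924$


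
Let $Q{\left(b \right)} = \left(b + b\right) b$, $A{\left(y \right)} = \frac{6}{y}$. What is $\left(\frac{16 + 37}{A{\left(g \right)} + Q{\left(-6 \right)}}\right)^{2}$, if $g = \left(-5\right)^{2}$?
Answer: $\frac{1755625}{3261636} \approx 0.53827$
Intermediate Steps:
$g = 25$
$Q{\left(b \right)} = 2 b^{2}$ ($Q{\left(b \right)} = 2 b b = 2 b^{2}$)
$\left(\frac{16 + 37}{A{\left(g \right)} + Q{\left(-6 \right)}}\right)^{2} = \left(\frac{16 + 37}{\frac{6}{25} + 2 \left(-6\right)^{2}}\right)^{2} = \left(\frac{53}{6 \cdot \frac{1}{25} + 2 \cdot 36}\right)^{2} = \left(\frac{53}{\frac{6}{25} + 72}\right)^{2} = \left(\frac{53}{\frac{1806}{25}}\right)^{2} = \left(53 \cdot \frac{25}{1806}\right)^{2} = \left(\frac{1325}{1806}\right)^{2} = \frac{1755625}{3261636}$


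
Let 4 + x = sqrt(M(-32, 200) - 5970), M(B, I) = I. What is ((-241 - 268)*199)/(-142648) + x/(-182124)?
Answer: 4612023169/6494906088 - I*sqrt(5770)/182124 ≈ 0.7101 - 0.00041708*I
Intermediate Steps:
x = -4 + I*sqrt(5770) (x = -4 + sqrt(200 - 5970) = -4 + sqrt(-5770) = -4 + I*sqrt(5770) ≈ -4.0 + 75.961*I)
((-241 - 268)*199)/(-142648) + x/(-182124) = ((-241 - 268)*199)/(-142648) + (-4 + I*sqrt(5770))/(-182124) = -509*199*(-1/142648) + (-4 + I*sqrt(5770))*(-1/182124) = -101291*(-1/142648) + (1/45531 - I*sqrt(5770)/182124) = 101291/142648 + (1/45531 - I*sqrt(5770)/182124) = 4612023169/6494906088 - I*sqrt(5770)/182124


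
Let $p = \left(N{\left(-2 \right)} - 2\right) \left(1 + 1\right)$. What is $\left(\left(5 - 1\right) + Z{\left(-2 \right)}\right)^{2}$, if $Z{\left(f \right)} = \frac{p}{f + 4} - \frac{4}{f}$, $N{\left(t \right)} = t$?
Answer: $4$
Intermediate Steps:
$p = -8$ ($p = \left(-2 - 2\right) \left(1 + 1\right) = \left(-4\right) 2 = -8$)
$Z{\left(f \right)} = - \frac{8}{4 + f} - \frac{4}{f}$ ($Z{\left(f \right)} = - \frac{8}{f + 4} - \frac{4}{f} = - \frac{8}{4 + f} - \frac{4}{f}$)
$\left(\left(5 - 1\right) + Z{\left(-2 \right)}\right)^{2} = \left(\left(5 - 1\right) + \frac{4 \left(-4 - -6\right)}{\left(-2\right) \left(4 - 2\right)}\right)^{2} = \left(4 + 4 \left(- \frac{1}{2}\right) \frac{1}{2} \left(-4 + 6\right)\right)^{2} = \left(4 + 4 \left(- \frac{1}{2}\right) \frac{1}{2} \cdot 2\right)^{2} = \left(4 - 2\right)^{2} = 2^{2} = 4$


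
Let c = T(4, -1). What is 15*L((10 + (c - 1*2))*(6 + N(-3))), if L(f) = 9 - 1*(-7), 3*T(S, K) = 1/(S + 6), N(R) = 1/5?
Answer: 240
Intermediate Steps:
N(R) = 1/5 (N(R) = 1*(1/5) = 1/5)
T(S, K) = 1/(3*(6 + S)) (T(S, K) = 1/(3*(S + 6)) = 1/(3*(6 + S)))
c = 1/30 (c = 1/(3*(6 + 4)) = (1/3)/10 = (1/3)*(1/10) = 1/30 ≈ 0.033333)
L(f) = 16 (L(f) = 9 + 7 = 16)
15*L((10 + (c - 1*2))*(6 + N(-3))) = 15*16 = 240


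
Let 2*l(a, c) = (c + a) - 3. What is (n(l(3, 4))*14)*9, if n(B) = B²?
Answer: 504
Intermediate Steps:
l(a, c) = -3/2 + a/2 + c/2 (l(a, c) = ((c + a) - 3)/2 = ((a + c) - 3)/2 = (-3 + a + c)/2 = -3/2 + a/2 + c/2)
(n(l(3, 4))*14)*9 = ((-3/2 + (½)*3 + (½)*4)²*14)*9 = ((-3/2 + 3/2 + 2)²*14)*9 = (2²*14)*9 = (4*14)*9 = 56*9 = 504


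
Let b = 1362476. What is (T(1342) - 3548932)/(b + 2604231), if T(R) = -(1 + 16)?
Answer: -3548949/3966707 ≈ -0.89468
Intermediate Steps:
T(R) = -17 (T(R) = -1*17 = -17)
(T(1342) - 3548932)/(b + 2604231) = (-17 - 3548932)/(1362476 + 2604231) = -3548949/3966707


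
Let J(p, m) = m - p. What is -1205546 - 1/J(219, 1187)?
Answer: -1166968529/968 ≈ -1.2055e+6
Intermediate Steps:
-1205546 - 1/J(219, 1187) = -1205546 - 1/(1187 - 1*219) = -1205546 - 1/(1187 - 219) = -1205546 - 1/968 = -1166968529/968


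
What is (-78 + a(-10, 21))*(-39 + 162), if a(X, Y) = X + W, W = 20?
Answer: -8364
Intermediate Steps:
a(X, Y) = 20 + X (a(X, Y) = X + 20 = 20 + X)
(-78 + a(-10, 21))*(-39 + 162) = (-78 + (20 - 10))*(-39 + 162) = (-78 + 10)*123 = -68*123 = -8364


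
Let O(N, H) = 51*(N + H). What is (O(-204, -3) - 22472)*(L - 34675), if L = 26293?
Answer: 276849078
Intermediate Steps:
O(N, H) = 51*H + 51*N (O(N, H) = 51*(H + N) = 51*H + 51*N)
(O(-204, -3) - 22472)*(L - 34675) = ((51*(-3) + 51*(-204)) - 22472)*(26293 - 34675) = ((-153 - 10404) - 22472)*(-8382) = (-10557 - 22472)*(-8382) = -33029*(-8382) = 276849078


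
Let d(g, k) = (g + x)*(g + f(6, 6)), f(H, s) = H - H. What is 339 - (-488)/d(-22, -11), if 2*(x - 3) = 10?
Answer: 26225/77 ≈ 340.58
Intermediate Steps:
x = 8 (x = 3 + (½)*10 = 3 + 5 = 8)
f(H, s) = 0
d(g, k) = g*(8 + g) (d(g, k) = (g + 8)*(g + 0) = (8 + g)*g = g*(8 + g))
339 - (-488)/d(-22, -11) = 339 - (-488)/((-22*(8 - 22))) = 339 - (-488)/((-22*(-14))) = 339 - (-488)/308 = 339 - 1*(-122/77) = 339 + 122/77 = 26225/77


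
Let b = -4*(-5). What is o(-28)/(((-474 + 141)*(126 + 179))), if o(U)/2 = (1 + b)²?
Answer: -98/11285 ≈ -0.0086841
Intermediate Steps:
b = 20
o(U) = 882 (o(U) = 2*(1 + 20)² = 2*21² = 2*441 = 882)
o(-28)/(((-474 + 141)*(126 + 179))) = 882/(((-474 + 141)*(126 + 179))) = 882/((-333*305)) = 882/(-101565) = 882*(-1/101565) = -98/11285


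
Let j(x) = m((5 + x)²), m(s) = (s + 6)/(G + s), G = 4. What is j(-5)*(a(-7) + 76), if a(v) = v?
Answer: 207/2 ≈ 103.50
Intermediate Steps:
m(s) = (6 + s)/(4 + s) (m(s) = (s + 6)/(4 + s) = (6 + s)/(4 + s))
j(x) = (6 + (5 + x)²)/(4 + (5 + x)²)
j(-5)*(a(-7) + 76) = ((6 + (5 - 5)²)/(4 + (5 - 5)²))*(-7 + 76) = ((6 + 0²)/(4 + 0²))*69 = ((6 + 0)/(4 + 0))*69 = (6/4)*69 = ((¼)*6)*69 = (3/2)*69 = 207/2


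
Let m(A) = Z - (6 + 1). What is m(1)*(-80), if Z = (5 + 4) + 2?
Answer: -320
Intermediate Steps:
Z = 11 (Z = 9 + 2 = 11)
m(A) = 4 (m(A) = 11 - (6 + 1) = 11 - 1*7 = 11 - 7 = 4)
m(1)*(-80) = 4*(-80) = -320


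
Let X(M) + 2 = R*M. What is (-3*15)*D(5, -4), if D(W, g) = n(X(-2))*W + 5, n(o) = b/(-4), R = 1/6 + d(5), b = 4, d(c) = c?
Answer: 0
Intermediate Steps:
R = 31/6 (R = 1/6 + 5 = ⅙ + 5 = 31/6 ≈ 5.1667)
X(M) = -2 + 31*M/6
n(o) = -1 (n(o) = 4/(-4) = 4*(-¼) = -1)
D(W, g) = 5 - W (D(W, g) = -W + 5 = 5 - W)
(-3*15)*D(5, -4) = (-3*15)*(5 - 1*5) = -45*(5 - 5) = -45*0 = 0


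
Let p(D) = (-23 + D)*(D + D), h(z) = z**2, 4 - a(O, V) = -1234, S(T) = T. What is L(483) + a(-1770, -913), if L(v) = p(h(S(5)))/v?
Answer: 598054/483 ≈ 1238.2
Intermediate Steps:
a(O, V) = 1238 (a(O, V) = 4 - 1*(-1234) = 4 + 1234 = 1238)
p(D) = 2*D*(-23 + D) (p(D) = (-23 + D)*(2*D) = 2*D*(-23 + D))
L(v) = 100/v (L(v) = (2*5**2*(-23 + 5**2))/v = (2*25*(-23 + 25))/v = (2*25*2)/v = 100/v)
L(483) + a(-1770, -913) = 100/483 + 1238 = 598054/483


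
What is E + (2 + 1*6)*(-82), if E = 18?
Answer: -638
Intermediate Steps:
E + (2 + 1*6)*(-82) = 18 + (2 + 1*6)*(-82) = 18 + (2 + 6)*(-82) = 18 + 8*(-82) = 18 - 656 = -638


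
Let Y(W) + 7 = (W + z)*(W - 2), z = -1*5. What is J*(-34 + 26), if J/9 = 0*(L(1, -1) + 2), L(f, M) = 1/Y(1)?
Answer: 0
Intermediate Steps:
z = -5
Y(W) = -7 + (-5 + W)*(-2 + W) (Y(W) = -7 + (W - 5)*(W - 2) = -7 + (-5 + W)*(-2 + W))
L(f, M) = -1/3 (L(f, M) = 1/(3 + 1**2 - 7*1) = 1/(3 + 1 - 7) = 1/(-3) = -1/3)
J = 0 (J = 9*(0*(-1/3 + 2)) = 9*(0*(5/3)) = 9*0 = 0)
J*(-34 + 26) = 0*(-34 + 26) = 0*(-8) = 0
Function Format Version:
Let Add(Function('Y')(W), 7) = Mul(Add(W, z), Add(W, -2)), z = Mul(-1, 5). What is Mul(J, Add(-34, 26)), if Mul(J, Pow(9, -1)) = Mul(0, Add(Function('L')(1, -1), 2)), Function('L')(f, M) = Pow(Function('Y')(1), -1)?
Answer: 0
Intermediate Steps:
z = -5
Function('Y')(W) = Add(-7, Mul(Add(-5, W), Add(-2, W))) (Function('Y')(W) = Add(-7, Mul(Add(W, -5), Add(W, -2))) = Add(-7, Mul(Add(-5, W), Add(-2, W))))
Function('L')(f, M) = Rational(-1, 3) (Function('L')(f, M) = Pow(Add(3, Pow(1, 2), Mul(-7, 1)), -1) = Pow(Add(3, 1, -7), -1) = Pow(-3, -1) = Rational(-1, 3))
J = 0 (J = Mul(9, Mul(0, Add(Rational(-1, 3), 2))) = Mul(9, Mul(0, Rational(5, 3))) = Mul(9, 0) = 0)
Mul(J, Add(-34, 26)) = Mul(0, Add(-34, 26)) = Mul(0, -8) = 0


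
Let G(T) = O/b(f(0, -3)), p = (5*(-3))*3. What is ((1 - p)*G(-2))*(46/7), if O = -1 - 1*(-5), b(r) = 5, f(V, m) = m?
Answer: 8464/35 ≈ 241.83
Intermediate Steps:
p = -45 (p = -15*3 = -45)
O = 4 (O = -1 + 5 = 4)
G(T) = 4/5
((1 - p)*G(-2))*(46/7) = ((1 - 1*(-45))*(4/5))*(46/7) = ((1 + 45)*(4/5))*(46*(1/7)) = (46*(4/5))*(46/7) = (184/5)*(46/7) = 8464/35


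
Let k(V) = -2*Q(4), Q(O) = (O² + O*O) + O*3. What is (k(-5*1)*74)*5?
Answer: -32560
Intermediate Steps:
Q(O) = 2*O² + 3*O (Q(O) = (O² + O²) + 3*O = 2*O² + 3*O)
k(V) = -88 (k(V) = -8*(3 + 2*4) = -8*(3 + 8) = -8*11 = -2*44 = -88)
(k(-5*1)*74)*5 = -88*74*5 = -6512*5 = -32560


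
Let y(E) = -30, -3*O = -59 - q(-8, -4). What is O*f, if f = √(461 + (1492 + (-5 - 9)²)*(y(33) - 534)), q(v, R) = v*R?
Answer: 91*I*√951571/3 ≈ 29590.0*I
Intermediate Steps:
q(v, R) = R*v
O = 91/3 (O = -(-59 - (-4)*(-8))/3 = -(-59 - 1*32)/3 = -(-59 - 32)/3 = -⅓*(-91) = 91/3 ≈ 30.333)
f = I*√951571 (f = √(461 + (1492 + (-5 - 9)²)*(-30 - 534)) = √(461 + (1492 + (-14)²)*(-564)) = √(461 + (1492 + 196)*(-564)) = √(461 + 1688*(-564)) = √(461 - 952032) = √(-951571) = I*√951571 ≈ 975.49*I)
O*f = 91*(I*√951571)/3 = 91*I*√951571/3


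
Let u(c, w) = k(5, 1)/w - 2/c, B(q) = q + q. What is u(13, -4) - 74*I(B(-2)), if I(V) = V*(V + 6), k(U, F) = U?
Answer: 30711/52 ≈ 590.60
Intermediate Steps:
B(q) = 2*q
u(c, w) = -2/c + 5/w (u(c, w) = 5/w - 2/c = -2/c + 5/w)
I(V) = V*(6 + V)
u(13, -4) - 74*I(B(-2)) = (-2/13 + 5/(-4)) - 74*2*(-2)*(6 + 2*(-2)) = (-2*1/13 + 5*(-¼)) - (-296)*(6 - 4) = (-2/13 - 5/4) - (-296)*2 = -73/52 - 74*(-8) = -73/52 + 592 = 30711/52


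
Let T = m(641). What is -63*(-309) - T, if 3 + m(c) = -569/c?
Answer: 12480839/641 ≈ 19471.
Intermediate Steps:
m(c) = -3 - 569/c
T = -2492/641 (T = -3 - 569/641 = -2492/641 ≈ -3.8877)
-63*(-309) - T = -63*(-309) - 1*(-2492/641) = 19467 + 2492/641 = 12480839/641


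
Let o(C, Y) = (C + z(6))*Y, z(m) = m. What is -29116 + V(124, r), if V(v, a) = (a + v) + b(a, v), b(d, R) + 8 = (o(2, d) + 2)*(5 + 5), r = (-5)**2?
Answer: -26955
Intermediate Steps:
r = 25
o(C, Y) = Y*(6 + C) (o(C, Y) = (C + 6)*Y = (6 + C)*Y = Y*(6 + C))
b(d, R) = 12 + 80*d (b(d, R) = -8 + (d*(6 + 2) + 2)*(5 + 5) = -8 + (d*8 + 2)*10 = -8 + (8*d + 2)*10 = -8 + (2 + 8*d)*10 = -8 + (20 + 80*d) = 12 + 80*d)
V(v, a) = 12 + v + 81*a (V(v, a) = (a + v) + (12 + 80*a) = 12 + v + 81*a)
-29116 + V(124, r) = -29116 + (12 + 124 + 81*25) = -29116 + (12 + 124 + 2025) = -29116 + 2161 = -26955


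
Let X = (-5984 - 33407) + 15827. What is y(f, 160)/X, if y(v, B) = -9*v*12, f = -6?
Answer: -162/5891 ≈ -0.027500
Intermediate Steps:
y(v, B) = -108*v
X = -23564 (X = -39391 + 15827 = -23564)
y(f, 160)/X = -108*(-6)/(-23564) = 648*(-1/23564) = -162/5891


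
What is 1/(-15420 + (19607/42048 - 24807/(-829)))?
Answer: -34857792/536447813701 ≈ -6.4979e-5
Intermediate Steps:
1/(-15420 + (19607/42048 - 24807/(-829))) = 1/(-15420 + (19607*(1/42048) - 24807*(-1/829))) = 1/(-15420 + (19607/42048 + 24807/829)) = 1/(-15420 + 1059338939/34857792) = 1/(-536447813701/34857792) = -34857792/536447813701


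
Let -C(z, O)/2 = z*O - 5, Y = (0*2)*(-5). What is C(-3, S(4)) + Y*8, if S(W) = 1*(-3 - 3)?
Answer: -26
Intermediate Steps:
S(W) = -6 (S(W) = 1*(-6) = -6)
Y = 0 (Y = 0*(-5) = 0)
C(z, O) = 10 - 2*O*z (C(z, O) = -2*(z*O - 5) = -2*(O*z - 5) = -2*(-5 + O*z) = 10 - 2*O*z)
C(-3, S(4)) + Y*8 = (10 - 2*(-6)*(-3)) + 0*8 = (10 - 36) + 0 = -26 + 0 = -26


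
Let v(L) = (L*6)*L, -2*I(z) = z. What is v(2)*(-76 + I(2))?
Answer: -1848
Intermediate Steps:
I(z) = -z/2
v(L) = 6*L**2 (v(L) = (6*L)*L = 6*L**2)
v(2)*(-76 + I(2)) = (6*2**2)*(-76 - 1/2*2) = (6*4)*(-76 - 1) = 24*(-77) = -1848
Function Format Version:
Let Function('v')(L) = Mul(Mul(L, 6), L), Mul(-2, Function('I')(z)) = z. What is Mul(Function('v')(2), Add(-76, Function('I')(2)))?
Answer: -1848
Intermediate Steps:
Function('I')(z) = Mul(Rational(-1, 2), z)
Function('v')(L) = Mul(6, Pow(L, 2)) (Function('v')(L) = Mul(Mul(6, L), L) = Mul(6, Pow(L, 2)))
Mul(Function('v')(2), Add(-76, Function('I')(2))) = Mul(Mul(6, Pow(2, 2)), Add(-76, Mul(Rational(-1, 2), 2))) = Mul(Mul(6, 4), Add(-76, -1)) = Mul(24, -77) = -1848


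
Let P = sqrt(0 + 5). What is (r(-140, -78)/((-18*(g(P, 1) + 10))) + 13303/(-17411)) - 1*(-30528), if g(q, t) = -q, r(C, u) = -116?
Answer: 90890179231/2977281 + 58*sqrt(5)/855 ≈ 30528.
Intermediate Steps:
P = sqrt(5) ≈ 2.2361
(r(-140, -78)/((-18*(g(P, 1) + 10))) + 13303/(-17411)) - 1*(-30528) = (-116*(-1/(18*(-sqrt(5) + 10))) + 13303/(-17411)) - 1*(-30528) = (-116*(-1/(18*(10 - sqrt(5)))) + 13303*(-1/17411)) + 30528 = (-116/(-180 + 18*sqrt(5)) - 13303/17411) + 30528 = (-13303/17411 - 116/(-180 + 18*sqrt(5))) + 30528 = 531509705/17411 - 116/(-180 + 18*sqrt(5))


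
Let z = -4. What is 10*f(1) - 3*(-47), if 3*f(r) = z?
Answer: 383/3 ≈ 127.67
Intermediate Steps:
f(r) = -4/3 (f(r) = (⅓)*(-4) = -4/3)
10*f(1) - 3*(-47) = 10*(-4/3) - 3*(-47) = -40/3 + 141 = 383/3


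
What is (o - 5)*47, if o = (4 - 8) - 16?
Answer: -1175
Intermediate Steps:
o = -20 (o = -4 - 16 = -20)
(o - 5)*47 = (-20 - 5)*47 = -25*47 = -1175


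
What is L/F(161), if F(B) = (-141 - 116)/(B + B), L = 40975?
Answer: -13193950/257 ≈ -51338.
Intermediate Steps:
F(B) = -257/(2*B) (F(B) = -257*1/(2*B) = -257/(2*B))
L/F(161) = 40975/((-257/2/161)) = 40975/((-257/2*1/161)) = 40975/(-257/322) = 40975*(-322/257) = -13193950/257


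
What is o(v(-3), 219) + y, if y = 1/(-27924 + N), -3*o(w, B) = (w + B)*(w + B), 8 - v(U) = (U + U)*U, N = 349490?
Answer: -14046324443/964698 ≈ -14560.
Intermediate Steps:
v(U) = 8 - 2*U² (v(U) = 8 - (U + U)*U = 8 - 2*U*U = 8 - 2*U²)
o(w, B) = -(B + w)²/3 (o(w, B) = -(w + B)*(w + B)/3 = -(B + w)*(B + w)/3 = -(B + w)²/3)
y = 1/321566 (y = 1/(-27924 + 349490) = 1/321566 ≈ 3.1098e-6)
o(v(-3), 219) + y = -(219 + (8 - 2*(-3)²))²/3 + 1/321566 = -(219 + (8 - 2*9))²/3 + 1/321566 = -(219 + (8 - 18))²/3 + 1/321566 = -(219 - 10)²/3 + 1/321566 = -⅓*209² + 1/321566 = -⅓*43681 + 1/321566 = -43681/3 + 1/321566 = -14046324443/964698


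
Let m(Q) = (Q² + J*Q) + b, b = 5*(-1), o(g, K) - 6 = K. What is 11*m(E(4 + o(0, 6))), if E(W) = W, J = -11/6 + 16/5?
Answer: 45023/15 ≈ 3001.5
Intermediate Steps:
o(g, K) = 6 + K
b = -5
J = 41/30 (J = -11*⅙ + 16*(⅕) = -11/6 + 16/5 = 41/30 ≈ 1.3667)
m(Q) = -5 + Q² + 41*Q/30 (m(Q) = (Q² + 41*Q/30) - 5 = -5 + Q² + 41*Q/30)
11*m(E(4 + o(0, 6))) = 11*(-5 + (4 + (6 + 6))² + 41*(4 + (6 + 6))/30) = 11*(-5 + (4 + 12)² + 41*(4 + 12)/30) = 11*(-5 + 16² + (41/30)*16) = 11*(-5 + 256 + 328/15) = 11*(4093/15) = 45023/15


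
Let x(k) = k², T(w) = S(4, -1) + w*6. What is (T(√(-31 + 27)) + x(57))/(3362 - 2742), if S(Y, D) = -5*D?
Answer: 1627/310 + 3*I/155 ≈ 5.2484 + 0.019355*I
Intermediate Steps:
T(w) = 5 + 6*w (T(w) = -5*(-1) + w*6 = 5 + 6*w)
(T(√(-31 + 27)) + x(57))/(3362 - 2742) = ((5 + 6*√(-31 + 27)) + 57²)/(3362 - 2742) = ((5 + 6*√(-4)) + 3249)/620 = ((5 + 6*(2*I)) + 3249)*(1/620) = ((5 + 12*I) + 3249)*(1/620) = (3254 + 12*I)*(1/620) = 1627/310 + 3*I/155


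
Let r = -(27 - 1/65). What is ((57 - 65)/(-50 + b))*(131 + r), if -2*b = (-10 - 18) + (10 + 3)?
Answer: 108176/5525 ≈ 19.579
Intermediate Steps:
b = 15/2 (b = -((-10 - 18) + (10 + 3))/2 = -(-28 + 13)/2 = -½*(-15) = 15/2 ≈ 7.5000)
r = -1754/65 (r = -(27 - 1*1/65) = -(27 - 1/65) = -1*1754/65 = -1754/65 ≈ -26.985)
((57 - 65)/(-50 + b))*(131 + r) = ((57 - 65)/(-50 + 15/2))*(131 - 1754/65) = -8/(-85/2)*(6761/65) = -8*(-2/85)*(6761/65) = (16/85)*(6761/65) = 108176/5525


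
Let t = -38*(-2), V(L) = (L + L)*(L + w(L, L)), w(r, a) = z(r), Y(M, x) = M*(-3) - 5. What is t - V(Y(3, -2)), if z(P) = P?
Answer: -708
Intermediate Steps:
Y(M, x) = -5 - 3*M (Y(M, x) = -3*M - 5 = -5 - 3*M)
w(r, a) = r
V(L) = 4*L² (V(L) = (L + L)*(L + L) = (2*L)*(2*L) = 4*L²)
t = 76
t - V(Y(3, -2)) = 76 - 4*(-5 - 3*3)² = 76 - 4*(-5 - 9)² = 76 - 4*(-14)² = 76 - 4*196 = 76 - 1*784 = 76 - 784 = -708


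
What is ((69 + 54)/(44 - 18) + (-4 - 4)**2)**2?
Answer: 3193369/676 ≈ 4723.9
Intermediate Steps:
((69 + 54)/(44 - 18) + (-4 - 4)**2)**2 = (123/26 + (-8)**2)**2 = (123*(1/26) + 64)**2 = (123/26 + 64)**2 = (1787/26)**2 = 3193369/676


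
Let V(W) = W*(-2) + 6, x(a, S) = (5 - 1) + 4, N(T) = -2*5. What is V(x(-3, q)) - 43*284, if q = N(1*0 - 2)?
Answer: -12222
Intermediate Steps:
N(T) = -10
q = -10
x(a, S) = 8 (x(a, S) = 4 + 4 = 8)
V(W) = 6 - 2*W (V(W) = -2*W + 6 = 6 - 2*W)
V(x(-3, q)) - 43*284 = (6 - 2*8) - 43*284 = (6 - 16) - 12212 = -10 - 12212 = -12222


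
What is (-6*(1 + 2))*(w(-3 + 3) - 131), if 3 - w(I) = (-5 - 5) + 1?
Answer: 2142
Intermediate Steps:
w(I) = 12 (w(I) = 3 - ((-5 - 5) + 1) = 3 - (-10 + 1) = 3 - 1*(-9) = 3 + 9 = 12)
(-6*(1 + 2))*(w(-3 + 3) - 131) = (-6*(1 + 2))*(12 - 131) = -6*3*(-119) = -18*(-119) = 2142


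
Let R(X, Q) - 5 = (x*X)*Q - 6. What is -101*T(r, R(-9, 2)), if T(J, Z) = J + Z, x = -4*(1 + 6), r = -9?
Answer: -49894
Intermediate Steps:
x = -28 (x = -4*7 = -28)
R(X, Q) = -1 - 28*Q*X (R(X, Q) = 5 + ((-28*X)*Q - 6) = 5 + (-28*Q*X - 6) = 5 + (-6 - 28*Q*X) = -1 - 28*Q*X)
-101*T(r, R(-9, 2)) = -101*(-9 + (-1 - 28*2*(-9))) = -101*(-9 + (-1 + 504)) = -101*(-9 + 503) = -101*494 = -49894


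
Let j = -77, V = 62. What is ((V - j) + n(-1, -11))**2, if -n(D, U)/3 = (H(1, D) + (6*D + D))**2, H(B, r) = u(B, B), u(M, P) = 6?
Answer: 18496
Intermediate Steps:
H(B, r) = 6
n(D, U) = -3*(6 + 7*D)**2 (n(D, U) = -3*(6 + (6*D + D))**2 = -3*(6 + 7*D)**2)
((V - j) + n(-1, -11))**2 = ((62 - 1*(-77)) - 3*(6 + 7*(-1))**2)**2 = ((62 + 77) - 3*(6 - 7)**2)**2 = (139 - 3*(-1)**2)**2 = (139 - 3*1)**2 = (139 - 3)**2 = 136**2 = 18496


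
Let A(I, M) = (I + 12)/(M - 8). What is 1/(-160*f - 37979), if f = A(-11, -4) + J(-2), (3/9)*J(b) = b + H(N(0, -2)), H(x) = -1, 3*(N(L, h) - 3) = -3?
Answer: -3/109577 ≈ -2.7378e-5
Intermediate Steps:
N(L, h) = 2 (N(L, h) = 3 + (⅓)*(-3) = 3 - 1 = 2)
A(I, M) = (12 + I)/(-8 + M)
J(b) = -3 + 3*b (J(b) = 3*(b - 1) = 3*(-1 + b) = -3 + 3*b)
f = -109/12 (f = (12 - 11)/(-8 - 4) + (-3 + 3*(-2)) = 1/(-12) + (-3 - 6) = -1/12*1 - 9 = -1/12 - 9 = -109/12 ≈ -9.0833)
1/(-160*f - 37979) = 1/(-160*(-109/12) - 37979) = 1/(4360/3 - 37979) = 1/(-109577/3) = -3/109577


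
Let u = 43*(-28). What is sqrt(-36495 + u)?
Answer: I*sqrt(37699) ≈ 194.16*I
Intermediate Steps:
u = -1204
sqrt(-36495 + u) = sqrt(-36495 - 1204) = sqrt(-37699) = I*sqrt(37699)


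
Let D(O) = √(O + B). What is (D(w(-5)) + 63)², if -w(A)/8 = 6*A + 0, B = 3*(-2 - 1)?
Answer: (63 + √231)² ≈ 6115.0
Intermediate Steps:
B = -9 (B = 3*(-3) = -9)
w(A) = -48*A (w(A) = -8*(6*A + 0) = -48*A)
D(O) = √(-9 + O) (D(O) = √(O - 9) = √(-9 + O))
(D(w(-5)) + 63)² = (√(-9 - 48*(-5)) + 63)² = (√(-9 + 240) + 63)² = (√231 + 63)² = (63 + √231)²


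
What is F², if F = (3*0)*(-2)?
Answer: 0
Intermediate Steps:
F = 0 (F = 0*(-2) = 0)
F² = 0² = 0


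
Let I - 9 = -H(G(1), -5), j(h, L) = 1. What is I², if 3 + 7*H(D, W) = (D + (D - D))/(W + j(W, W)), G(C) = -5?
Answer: 1369/16 ≈ 85.563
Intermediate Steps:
H(D, W) = -3/7 + D/(7*(1 + W)) (H(D, W) = -3/7 + ((D + (D - D))/(W + 1))/7 = -3/7 + ((D + 0)/(1 + W))/7 = -3/7 + (D/(1 + W))/7 = -3/7 + D/(7*(1 + W)))
I = 37/4 (I = 9 - (-3 - 5 - 3*(-5))/(7*(1 - 5)) = 9 - (-3 - 5 + 15)/(7*(-4)) = 9 - (-1)*7/(7*4) = 9 - 1*(-¼) = 9 + ¼ = 37/4 ≈ 9.2500)
I² = (37/4)² = 1369/16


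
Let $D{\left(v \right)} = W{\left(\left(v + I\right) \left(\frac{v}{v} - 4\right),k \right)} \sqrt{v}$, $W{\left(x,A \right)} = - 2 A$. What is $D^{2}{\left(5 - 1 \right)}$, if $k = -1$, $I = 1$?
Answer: $16$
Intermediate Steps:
$D{\left(v \right)} = 2 \sqrt{v}$ ($D{\left(v \right)} = \left(-2\right) \left(-1\right) \sqrt{v} = 2 \sqrt{v}$)
$D^{2}{\left(5 - 1 \right)} = \left(2 \sqrt{5 - 1}\right)^{2} = \left(2 \sqrt{4}\right)^{2} = \left(2 \cdot 2\right)^{2} = 4^{2} = 16$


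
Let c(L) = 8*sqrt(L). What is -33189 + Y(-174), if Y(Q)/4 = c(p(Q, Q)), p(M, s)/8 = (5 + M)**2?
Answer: -33189 + 10816*sqrt(2) ≈ -17893.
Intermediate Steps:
p(M, s) = 8*(5 + M)**2
Y(Q) = 64*sqrt(2)*sqrt((5 + Q)**2) (Y(Q) = 4*(8*sqrt(8*(5 + Q)**2)) = 4*(8*(2*sqrt(2)*sqrt((5 + Q)**2))) = 4*(16*sqrt(2)*sqrt((5 + Q)**2)) = 64*sqrt(2)*sqrt((5 + Q)**2))
-33189 + Y(-174) = -33189 + 64*sqrt(2)*sqrt((5 - 174)**2) = -33189 + 64*sqrt(2)*sqrt((-169)**2) = -33189 + 64*sqrt(2)*sqrt(28561) = -33189 + 64*sqrt(2)*169 = -33189 + 10816*sqrt(2)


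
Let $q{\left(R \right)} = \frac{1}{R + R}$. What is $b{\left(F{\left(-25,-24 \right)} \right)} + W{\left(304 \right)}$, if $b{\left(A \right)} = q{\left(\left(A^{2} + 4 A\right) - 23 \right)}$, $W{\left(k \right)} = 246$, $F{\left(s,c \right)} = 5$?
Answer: $\frac{10825}{44} \approx 246.02$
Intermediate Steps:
$q{\left(R \right)} = \frac{1}{2 R}$
$b{\left(A \right)} = \frac{1}{2 \left(-23 + A^{2} + 4 A\right)}$ ($b{\left(A \right)} = \frac{1}{2 \left(\left(A^{2} + 4 A\right) - 23\right)} = \frac{1}{2 \left(-23 + A^{2} + 4 A\right)}$)
$b{\left(F{\left(-25,-24 \right)} \right)} + W{\left(304 \right)} = \frac{1}{2 \left(-23 + 5^{2} + 4 \cdot 5\right)} + 246 = \frac{1}{2 \left(-23 + 25 + 20\right)} + 246 = \frac{1}{2 \cdot 22} + 246 = \frac{1}{2} \cdot \frac{1}{22} + 246 = \frac{1}{44} + 246 = \frac{10825}{44}$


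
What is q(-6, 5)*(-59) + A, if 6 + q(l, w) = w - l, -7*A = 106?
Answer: -2171/7 ≈ -310.14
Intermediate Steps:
A = -106/7 (A = -⅐*106 = -106/7 ≈ -15.143)
q(l, w) = -6 + w - l (q(l, w) = -6 + (w - l) = -6 + w - l)
q(-6, 5)*(-59) + A = (-6 + 5 - 1*(-6))*(-59) - 106/7 = (-6 + 5 + 6)*(-59) - 106/7 = 5*(-59) - 106/7 = -295 - 106/7 = -2171/7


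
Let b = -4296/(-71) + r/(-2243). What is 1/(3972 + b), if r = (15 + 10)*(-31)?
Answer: 159253/642243869 ≈ 0.00024796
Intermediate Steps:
r = -775 (r = 25*(-31) = -775)
b = 9690953/159253 (b = -4296/(-71) - 775/(-2243) = -4296*(-1/71) - 775*(-1/2243) = 4296/71 + 775/2243 = 9690953/159253 ≈ 60.853)
1/(3972 + b) = 1/(3972 + 9690953/159253) = 1/(642243869/159253) = 159253/642243869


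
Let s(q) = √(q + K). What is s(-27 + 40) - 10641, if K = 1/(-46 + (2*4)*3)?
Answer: -10641 + √6270/22 ≈ -10637.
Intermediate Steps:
K = -1/22 (K = 1/(-46 + 8*3) = 1/(-46 + 24) = 1/(-22) = -1/22 ≈ -0.045455)
s(q) = √(-1/22 + q) (s(q) = √(q - 1/22) = √(-1/22 + q))
s(-27 + 40) - 10641 = √(-22 + 484*(-27 + 40))/22 - 10641 = √(-22 + 484*13)/22 - 10641 = √(-22 + 6292)/22 - 10641 = √6270/22 - 10641 = -10641 + √6270/22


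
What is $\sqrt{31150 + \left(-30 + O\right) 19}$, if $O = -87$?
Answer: $\sqrt{28927} \approx 170.08$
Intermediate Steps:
$\sqrt{31150 + \left(-30 + O\right) 19} = \sqrt{31150 + \left(-30 - 87\right) 19} = \sqrt{31150 - 2223} = \sqrt{28927}$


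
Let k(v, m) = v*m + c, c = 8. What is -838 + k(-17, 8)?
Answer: -966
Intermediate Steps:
k(v, m) = 8 + m*v (k(v, m) = v*m + 8 = m*v + 8 = 8 + m*v)
-838 + k(-17, 8) = -838 + (8 + 8*(-17)) = -838 + (8 - 136) = -838 - 128 = -966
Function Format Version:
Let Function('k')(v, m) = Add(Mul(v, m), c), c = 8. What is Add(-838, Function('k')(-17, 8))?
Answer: -966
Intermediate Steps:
Function('k')(v, m) = Add(8, Mul(m, v)) (Function('k')(v, m) = Add(Mul(v, m), 8) = Add(Mul(m, v), 8) = Add(8, Mul(m, v)))
Add(-838, Function('k')(-17, 8)) = Add(-838, Add(8, Mul(8, -17))) = Add(-838, Add(8, -136)) = Add(-838, -128) = -966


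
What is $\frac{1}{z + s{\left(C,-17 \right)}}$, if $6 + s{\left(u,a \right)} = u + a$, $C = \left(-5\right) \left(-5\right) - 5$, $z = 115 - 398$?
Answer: $- \frac{1}{286} \approx -0.0034965$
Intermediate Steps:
$z = -283$
$C = 20$ ($C = 25 - 5 = 20$)
$s{\left(u,a \right)} = -6 + a + u$ ($s{\left(u,a \right)} = -6 + \left(u + a\right) = -6 + \left(a + u\right) = -6 + a + u$)
$\frac{1}{z + s{\left(C,-17 \right)}} = \frac{1}{-283 - 3} = \frac{1}{-286} = - \frac{1}{286}$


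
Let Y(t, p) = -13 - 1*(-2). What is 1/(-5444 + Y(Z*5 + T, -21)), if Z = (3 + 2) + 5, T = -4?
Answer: -1/5455 ≈ -0.00018332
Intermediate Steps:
Z = 10 (Z = 5 + 5 = 10)
Y(t, p) = -11 (Y(t, p) = -13 + 2 = -11)
1/(-5444 + Y(Z*5 + T, -21)) = 1/(-5444 - 11) = 1/(-5455) = -1/5455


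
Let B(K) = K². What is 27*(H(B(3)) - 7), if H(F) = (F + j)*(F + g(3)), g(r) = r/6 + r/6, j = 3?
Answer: 3051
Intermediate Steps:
g(r) = r/3 (g(r) = r*(⅙) + r*(⅙) = r/6 + r/6 = r/3)
H(F) = (1 + F)*(3 + F) (H(F) = (F + 3)*(F + (⅓)*3) = (3 + F)*(F + 1) = (3 + F)*(1 + F) = (1 + F)*(3 + F))
27*(H(B(3)) - 7) = 27*((3 + (3²)² + 4*3²) - 7) = 27*((3 + 9² + 4*9) - 7) = 27*((3 + 81 + 36) - 7) = 27*(120 - 7) = 27*113 = 3051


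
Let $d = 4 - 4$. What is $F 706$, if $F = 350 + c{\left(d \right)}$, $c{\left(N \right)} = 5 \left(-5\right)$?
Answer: $229450$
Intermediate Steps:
$d = 0$ ($d = 4 - 4 = 0$)
$c{\left(N \right)} = -25$
$F = 325$ ($F = 350 - 25 = 325$)
$F 706 = 325 \cdot 706 = 229450$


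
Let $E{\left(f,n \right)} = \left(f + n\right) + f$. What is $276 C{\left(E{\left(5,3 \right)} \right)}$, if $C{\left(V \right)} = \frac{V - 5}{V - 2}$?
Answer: $\frac{2208}{11} \approx 200.73$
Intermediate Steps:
$E{\left(f,n \right)} = n + 2 f$
$C{\left(V \right)} = \frac{-5 + V}{-2 + V}$
$276 C{\left(E{\left(5,3 \right)} \right)} = 276 \frac{-5 + \left(3 + 2 \cdot 5\right)}{-2 + \left(3 + 2 \cdot 5\right)} = 276 \frac{-5 + \left(3 + 10\right)}{-2 + \left(3 + 10\right)} = 276 \frac{-5 + 13}{-2 + 13} = 276 \cdot \frac{1}{11} \cdot 8 = 276 \cdot \frac{8}{11} = \frac{2208}{11}$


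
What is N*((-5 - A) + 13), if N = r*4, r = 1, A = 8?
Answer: 0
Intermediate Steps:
N = 4 (N = 1*4 = 4)
N*((-5 - A) + 13) = 4*((-5 - 1*8) + 13) = 4*((-5 - 8) + 13) = 4*(-13 + 13) = 4*0 = 0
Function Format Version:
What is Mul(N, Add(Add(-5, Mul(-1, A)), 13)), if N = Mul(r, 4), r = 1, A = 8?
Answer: 0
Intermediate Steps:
N = 4 (N = Mul(1, 4) = 4)
Mul(N, Add(Add(-5, Mul(-1, A)), 13)) = Mul(4, Add(Add(-5, Mul(-1, 8)), 13)) = Mul(4, Add(Add(-5, -8), 13)) = Mul(4, Add(-13, 13)) = Mul(4, 0) = 0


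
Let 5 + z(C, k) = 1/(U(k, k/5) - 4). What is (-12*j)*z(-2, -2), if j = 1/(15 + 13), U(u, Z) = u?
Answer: 31/14 ≈ 2.2143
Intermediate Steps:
j = 1/28 ≈ 0.035714
z(C, k) = -5 + 1/(-4 + k) (z(C, k) = -5 + 1/(k - 4) = -5 + 1/(-4 + k))
(-12*j)*z(-2, -2) = (-12*1/28)*((21 - 5*(-2))/(-4 - 2)) = -3*(21 + 10)/(7*(-6)) = -(-1)*31/14 = -3/7*(-31/6) = 31/14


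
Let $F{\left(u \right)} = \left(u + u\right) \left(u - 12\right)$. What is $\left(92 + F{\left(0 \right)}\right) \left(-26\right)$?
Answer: $-2392$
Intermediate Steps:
$F{\left(u \right)} = 2 u \left(-12 + u\right)$
$\left(92 + F{\left(0 \right)}\right) \left(-26\right) = \left(92 + 2 \cdot 0 \left(-12 + 0\right)\right) \left(-26\right) = \left(92 + 2 \cdot 0 \left(-12\right)\right) \left(-26\right) = \left(92 + 0\right) \left(-26\right) = 92 \left(-26\right) = -2392$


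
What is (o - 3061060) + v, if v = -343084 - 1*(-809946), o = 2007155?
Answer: -587043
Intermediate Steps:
v = 466862 (v = -343084 + 809946 = 466862)
(o - 3061060) + v = (2007155 - 3061060) + 466862 = -1053905 + 466862 = -587043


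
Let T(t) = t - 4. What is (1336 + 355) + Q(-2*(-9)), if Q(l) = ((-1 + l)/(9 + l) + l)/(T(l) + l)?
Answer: 1461527/864 ≈ 1691.6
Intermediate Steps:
T(t) = -4 + t
Q(l) = (l + (-1 + l)/(9 + l))/(-4 + 2*l) (Q(l) = ((-1 + l)/(9 + l) + l)/((-4 + l) + l) = ((-1 + l)/(9 + l) + l)/(-4 + 2*l) = (l + (-1 + l)/(9 + l))/(-4 + 2*l))
(1336 + 355) + Q(-2*(-9)) = (1336 + 355) + (-1 + (-2*(-9))**2 + 10*(-2*(-9)))/(2*(-18 + (-2*(-9))**2 + 7*(-2*(-9)))) = 1691 + (-1 + 18**2 + 10*18)/(2*(-18 + 18**2 + 7*18)) = 1691 + (-1 + 324 + 180)/(2*(-18 + 324 + 126)) = 1691 + (1/2)*503/432 = 1691 + (1/2)*(1/432)*503 = 1691 + 503/864 = 1461527/864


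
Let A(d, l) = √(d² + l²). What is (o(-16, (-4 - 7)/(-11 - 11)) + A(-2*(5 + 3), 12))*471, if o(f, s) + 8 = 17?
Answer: 13659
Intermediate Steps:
o(f, s) = 9 (o(f, s) = -8 + 17 = 9)
(o(-16, (-4 - 7)/(-11 - 11)) + A(-2*(5 + 3), 12))*471 = (9 + √((-2*(5 + 3))² + 12²))*471 = (9 + √((-2*8)² + 144))*471 = (9 + √((-16)² + 144))*471 = (9 + √(256 + 144))*471 = (9 + √400)*471 = (9 + 20)*471 = 29*471 = 13659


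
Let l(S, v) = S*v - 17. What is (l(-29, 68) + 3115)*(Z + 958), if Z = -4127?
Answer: -3568294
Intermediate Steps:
l(S, v) = -17 + S*v
(l(-29, 68) + 3115)*(Z + 958) = ((-17 - 29*68) + 3115)*(-4127 + 958) = ((-17 - 1972) + 3115)*(-3169) = (-1989 + 3115)*(-3169) = 1126*(-3169) = -3568294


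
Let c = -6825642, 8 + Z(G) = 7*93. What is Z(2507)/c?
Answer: -643/6825642 ≈ -9.4204e-5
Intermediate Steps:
Z(G) = 643 (Z(G) = -8 + 7*93 = -8 + 651 = 643)
Z(2507)/c = 643/(-6825642) = 643*(-1/6825642) = -643/6825642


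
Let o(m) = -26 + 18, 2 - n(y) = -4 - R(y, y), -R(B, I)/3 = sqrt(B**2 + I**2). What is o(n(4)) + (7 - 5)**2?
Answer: -4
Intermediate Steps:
R(B, I) = -3*sqrt(B**2 + I**2)
n(y) = 6 - 3*sqrt(2)*sqrt(y**2) (n(y) = 2 - (-4 - (-3)*sqrt(y**2 + y**2)) = 2 - (-4 - (-3)*sqrt(2*y**2)) = 2 - (-4 - (-3)*sqrt(2)*sqrt(y**2)) = 2 - (-4 + 3*sqrt(2)*sqrt(y**2)) = 2 + (4 - 3*sqrt(2)*sqrt(y**2)) = 6 - 3*sqrt(2)*sqrt(y**2))
o(m) = -8
o(n(4)) + (7 - 5)**2 = -8 + (7 - 5)**2 = -8 + 2**2 = -8 + 4 = -4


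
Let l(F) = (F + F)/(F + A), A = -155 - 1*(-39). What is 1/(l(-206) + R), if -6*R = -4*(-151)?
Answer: -483/48004 ≈ -0.010062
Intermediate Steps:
R = -302/3 (R = -(-2)*(-151)/3 = -1/6*604 = -302/3 ≈ -100.67)
A = -116 (A = -155 + 39 = -116)
l(F) = 2*F/(-116 + F) (l(F) = (F + F)/(F - 116) = (2*F)/(-116 + F) = 2*F/(-116 + F))
1/(l(-206) + R) = 1/(2*(-206)/(-116 - 206) - 302/3) = 1/(2*(-206)/(-322) - 302/3) = 1/(2*(-206)*(-1/322) - 302/3) = 1/(206/161 - 302/3) = 1/(-48004/483) = -483/48004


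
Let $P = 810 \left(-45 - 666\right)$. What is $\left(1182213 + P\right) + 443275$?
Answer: $1049578$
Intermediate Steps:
$P = -575910$ ($P = 810 \left(-711\right) = -575910$)
$\left(1182213 + P\right) + 443275 = \left(1182213 - 575910\right) + 443275 = 606303 + 443275 = 1049578$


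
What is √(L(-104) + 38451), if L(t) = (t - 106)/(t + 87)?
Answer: 3*√1235101/17 ≈ 196.12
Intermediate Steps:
L(t) = (-106 + t)/(87 + t)
√(L(-104) + 38451) = √((-106 - 104)/(87 - 104) + 38451) = √(-210/(-17) + 38451) = √(-1/17*(-210) + 38451) = √(210/17 + 38451) = √(653877/17) = 3*√1235101/17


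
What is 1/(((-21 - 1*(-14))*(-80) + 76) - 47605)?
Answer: -1/46969 ≈ -2.1291e-5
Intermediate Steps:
1/(((-21 - 1*(-14))*(-80) + 76) - 47605) = 1/(((-21 + 14)*(-80) + 76) - 47605) = 1/((-7*(-80) + 76) - 47605) = 1/((560 + 76) - 47605) = 1/(636 - 47605) = 1/(-46969) = -1/46969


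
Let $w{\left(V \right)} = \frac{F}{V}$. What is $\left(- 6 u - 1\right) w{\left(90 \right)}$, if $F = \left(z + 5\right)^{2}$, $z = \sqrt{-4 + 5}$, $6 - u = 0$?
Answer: $- \frac{74}{5} \approx -14.8$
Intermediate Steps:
$u = 6$ ($u = 6 - 0 = 6 + 0 = 6$)
$z = 1$ ($z = \sqrt{1} = 1$)
$F = 36$ ($F = \left(1 + 5\right)^{2} = 6^{2} = 36$)
$w{\left(V \right)} = \frac{36}{V}$
$\left(- 6 u - 1\right) w{\left(90 \right)} = \left(\left(-6\right) 6 - 1\right) \frac{36}{90} = \left(-36 - 1\right) 36 \cdot \frac{1}{90} = \left(-37\right) \frac{2}{5} = - \frac{74}{5}$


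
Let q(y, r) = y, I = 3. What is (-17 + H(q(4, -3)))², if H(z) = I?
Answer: 196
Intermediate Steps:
H(z) = 3
(-17 + H(q(4, -3)))² = (-17 + 3)² = (-14)² = 196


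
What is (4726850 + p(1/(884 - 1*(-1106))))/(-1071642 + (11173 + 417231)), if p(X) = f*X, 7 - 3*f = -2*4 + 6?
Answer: -9406431503/1280043620 ≈ -7.3485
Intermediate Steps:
f = 3 (f = 7/3 - (-2*4 + 6)/3 = 7/3 - (-8 + 6)/3 = 7/3 - 1/3*(-2) = 7/3 + 2/3 = 3)
p(X) = 3*X
(4726850 + p(1/(884 - 1*(-1106))))/(-1071642 + (11173 + 417231)) = (4726850 + 3/(884 - 1*(-1106)))/(-1071642 + (11173 + 417231)) = (4726850 + 3/(884 + 1106))/(-1071642 + 428404) = (4726850 + 3/1990)/(-643238) = (4726850 + 3*(1/1990))*(-1/643238) = (4726850 + 3/1990)*(-1/643238) = (9406431503/1990)*(-1/643238) = -9406431503/1280043620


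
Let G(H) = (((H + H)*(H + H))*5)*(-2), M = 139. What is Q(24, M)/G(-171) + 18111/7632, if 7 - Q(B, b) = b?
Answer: 98075729/41327280 ≈ 2.3731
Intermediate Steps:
Q(B, b) = 7 - b
G(H) = -40*H² (G(H) = (((2*H)*(2*H))*5)*(-2) = ((4*H²)*5)*(-2) = (20*H²)*(-2) = -40*H²)
Q(24, M)/G(-171) + 18111/7632 = (7 - 1*139)/((-40*(-171)²)) + 18111/7632 = (7 - 139)/((-40*29241)) + 18111*(1/7632) = -132/(-1169640) + 6037/2544 = -132*(-1/1169640) + 6037/2544 = 11/97470 + 6037/2544 = 98075729/41327280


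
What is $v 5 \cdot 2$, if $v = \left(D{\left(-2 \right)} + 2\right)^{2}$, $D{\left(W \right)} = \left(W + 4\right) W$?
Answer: $40$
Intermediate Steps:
$D{\left(W \right)} = W \left(4 + W\right)$ ($D{\left(W \right)} = \left(4 + W\right) W = W \left(4 + W\right)$)
$v = 4$ ($v = \left(- 2 \left(4 - 2\right) + 2\right)^{2} = \left(\left(-2\right) 2 + 2\right)^{2} = \left(-4 + 2\right)^{2} = \left(-2\right)^{2} = 4$)
$v 5 \cdot 2 = 4 \cdot 5 \cdot 2 = 4 \cdot 10 = 40$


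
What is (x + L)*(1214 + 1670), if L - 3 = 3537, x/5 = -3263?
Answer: -36843100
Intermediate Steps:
x = -16315 (x = 5*(-3263) = -16315)
L = 3540 (L = 3 + 3537 = 3540)
(x + L)*(1214 + 1670) = (-16315 + 3540)*(1214 + 1670) = -12775*2884 = -36843100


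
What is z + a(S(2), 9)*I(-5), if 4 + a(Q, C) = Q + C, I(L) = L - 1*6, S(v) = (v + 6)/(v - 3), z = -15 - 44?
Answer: -26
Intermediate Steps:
z = -59
S(v) = (6 + v)/(-3 + v)
I(L) = -6 + L (I(L) = L - 6 = -6 + L)
a(Q, C) = -4 + C + Q (a(Q, C) = -4 + (Q + C) = -4 + (C + Q) = -4 + C + Q)
z + a(S(2), 9)*I(-5) = -59 + (-4 + 9 + (6 + 2)/(-3 + 2))*(-6 - 5) = -59 + (-4 + 9 + 8/(-1))*(-11) = -59 + (-4 + 9 - 1*8)*(-11) = -59 + (-4 + 9 - 8)*(-11) = -59 - 3*(-11) = -59 + 33 = -26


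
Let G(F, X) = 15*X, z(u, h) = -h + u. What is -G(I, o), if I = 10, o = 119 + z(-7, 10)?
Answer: -1530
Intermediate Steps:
z(u, h) = u - h
o = 102 (o = 119 + (-7 - 1*10) = 119 + (-7 - 10) = 119 - 17 = 102)
-G(I, o) = -15*102 = -1*1530 = -1530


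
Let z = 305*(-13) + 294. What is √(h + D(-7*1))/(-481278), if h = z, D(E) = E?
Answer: -I*√3678/481278 ≈ -0.00012601*I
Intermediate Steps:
z = -3671 (z = -3965 + 294 = -3671)
h = -3671
√(h + D(-7*1))/(-481278) = √(-3671 - 7*1)/(-481278) = √(-3671 - 7)*(-1/481278) = √(-3678)*(-1/481278) = (I*√3678)*(-1/481278) = -I*√3678/481278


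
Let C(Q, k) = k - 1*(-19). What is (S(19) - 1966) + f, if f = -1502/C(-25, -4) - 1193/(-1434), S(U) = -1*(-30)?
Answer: -14593111/7170 ≈ -2035.3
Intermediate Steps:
C(Q, k) = 19 + k (C(Q, k) = k + 19 = 19 + k)
S(U) = 30
f = -711991/7170 (f = -1502/(19 - 4) - 1193/(-1434) = -1502/15 - 1193*(-1/1434) = -1502*1/15 + 1193/1434 = -1502/15 + 1193/1434 = -711991/7170 ≈ -99.301)
(S(19) - 1966) + f = (30 - 1966) - 711991/7170 = -1936 - 711991/7170 = -14593111/7170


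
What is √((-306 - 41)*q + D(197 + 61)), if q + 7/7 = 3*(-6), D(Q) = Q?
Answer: √6851 ≈ 82.771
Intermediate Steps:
q = -19 (q = -1 + 3*(-6) = -1 - 18 = -19)
√((-306 - 41)*q + D(197 + 61)) = √((-306 - 41)*(-19) + (197 + 61)) = √(-347*(-19) + 258) = √(6593 + 258) = √6851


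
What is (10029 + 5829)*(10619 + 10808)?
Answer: 339789366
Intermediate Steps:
(10029 + 5829)*(10619 + 10808) = 15858*21427 = 339789366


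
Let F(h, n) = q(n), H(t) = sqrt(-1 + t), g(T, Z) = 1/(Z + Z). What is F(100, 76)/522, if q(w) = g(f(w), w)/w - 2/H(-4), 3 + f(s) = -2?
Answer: 1/6030144 + I*sqrt(5)/1305 ≈ 1.6583e-7 + 0.0017135*I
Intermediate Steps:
f(s) = -5 (f(s) = -3 - 2 = -5)
g(T, Z) = 1/(2*Z)
q(w) = 1/(2*w**2) + 2*I*sqrt(5)/5 (q(w) = (1/(2*w))/w - 2/sqrt(-1 - 4) = 1/(2*w**2) - 2*(-I*sqrt(5)/5) = 1/(2*w**2) - (-2)*I*sqrt(5)/5 = 1/(2*w**2) + 2*I*sqrt(5)/5)
F(h, n) = 1/(2*n**2) + 2*I*sqrt(5)/5
F(100, 76)/522 = ((1/2)/76**2 + 2*I*sqrt(5)/5)/522 = ((1/2)*(1/5776) + 2*I*sqrt(5)/5)*(1/522) = (1/11552 + 2*I*sqrt(5)/5)*(1/522) = 1/6030144 + I*sqrt(5)/1305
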